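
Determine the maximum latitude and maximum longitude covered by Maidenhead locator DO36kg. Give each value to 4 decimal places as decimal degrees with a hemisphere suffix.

56.2917° N, 113.0833° W

Field D=3, O=14: +3·20° lon, +14·10° lat → SW at lon -120°, lat 50°.
Square 3, 6: +3·2° lon, +6·1° lat → SW at lon -114°, lat 56°.
Subsquare k=10, g=6: +10·0.0833333° lon, +6·0.0416667° lat → SW at lon -113.167°, lat 56.25°.
Cell spans 0.0833333° lon × 0.0416667° lat. NE corner is SW corner plus one full cell.
latitude 56.2917° N, longitude 113.0833° W.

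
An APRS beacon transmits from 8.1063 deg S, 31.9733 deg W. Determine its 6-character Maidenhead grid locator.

HI41av

Add 180° to longitude and 90° to latitude: 148.0267, 81.8937.
Field: 148.0267/20 → 7 → H, 81.8937/10 → 8 → I; chars HI.
Square: 8.0267/2 → 4, 1.8937/1 → 1; chars 41.
Subsquare: 0.0267/0.0833333 → 0 → a, 0.8937/0.0416667 → 21 → v; chars av.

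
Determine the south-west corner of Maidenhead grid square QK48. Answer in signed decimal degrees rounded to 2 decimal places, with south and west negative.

Field Q=16, K=10: +16·20° lon, +10·10° lat → SW at lon 140°, lat 10°.
Square 4, 8: +4·2° lon, +8·1° lat → SW at lon 148°, lat 18°.
latitude 18.00, longitude 148.00.

18.00, 148.00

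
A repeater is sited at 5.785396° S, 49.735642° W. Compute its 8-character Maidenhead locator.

GI54df11

Offset from 180°W / 90°S: lon 130.26436°, lat 84.21460°.
Field (20°×10°, letters A–R): lon ⌊130.26436/20⌋ = 6 → G; lat ⌊84.21460/10⌋ = 8 → I.
Square (2°×1°, digits 0–9): lon ⌊10.26436/2⌋ = 5; lat ⌊4.21460/1⌋ = 4.
Subsquare (5′×2.5′, letters a–x): lon ⌊0.26436/0.0833333⌋ = 3 → d; lat ⌊0.21460/0.0416667⌋ = 5 → f.
Extended square (30″×15″, digits 0–9): lon ⌊0.01436/0.00833333⌋ = 1; lat ⌊0.00627/0.00416667⌋ = 1.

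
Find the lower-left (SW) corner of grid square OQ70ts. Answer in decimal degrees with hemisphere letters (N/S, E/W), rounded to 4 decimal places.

70.7500° N, 115.5833° E

Field O=14, Q=16: +14·20° lon, +16·10° lat → SW at lon 100°, lat 70°.
Square 7, 0: +7·2° lon, +0·1° lat → SW at lon 114°, lat 70°.
Subsquare t=19, s=18: +19·0.0833333° lon, +18·0.0416667° lat → SW at lon 115.583°, lat 70.75°.
latitude 70.7500° N, longitude 115.5833° E.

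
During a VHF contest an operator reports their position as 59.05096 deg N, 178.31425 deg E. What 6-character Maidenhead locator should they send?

RO99db

Shift to the Maidenhead origin (180°W, 90°S): lon 358.3143, lat 149.0510.
Field: lon ⌊358.3143/20⌋ = 17 → R; lat ⌊149.0510/10⌋ = 14 → O.
Square: lon ⌊18.3143/2⌋ = 9; lat ⌊9.0510/1⌋ = 9.
Subsquare: lon ⌊0.3143/0.0833333⌋ = 3 → d; lat ⌊0.0510/0.0416667⌋ = 1 → b.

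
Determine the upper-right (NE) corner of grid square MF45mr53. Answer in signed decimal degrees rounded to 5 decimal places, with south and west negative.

-34.27500, 69.05000

Field M=12, F=5: +12·20° lon, +5·10° lat → SW at lon 60°, lat -40°.
Square 4, 5: +4·2° lon, +5·1° lat → SW at lon 68°, lat -35°.
Subsquare m=12, r=17: +12·0.0833333° lon, +17·0.0416667° lat → SW at lon 69°, lat -34.2917°.
Extended square 5, 3: +5·0.00833333° lon, +3·0.00416667° lat → SW at lon 69.0417°, lat -34.2792°.
Cell spans 0.00833333° lon × 0.00416667° lat. NE corner is SW corner plus one full cell.
latitude -34.27500, longitude 69.05000.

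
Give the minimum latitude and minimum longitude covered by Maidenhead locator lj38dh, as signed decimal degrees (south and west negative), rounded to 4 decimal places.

8.2917, 46.2500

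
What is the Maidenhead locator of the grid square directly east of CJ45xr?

Longitude subsquare x = 23; +1 → 24, wraps to 0 = a, carry into square.
Longitude square 4; +1 → 5.
The latitude characters are unchanged.

CJ55ar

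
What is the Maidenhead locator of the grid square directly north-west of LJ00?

KJ91

Longitude square 0; −1 → -1, wraps to 9, carry into field.
Longitude field L = 11; −1 → 10 = K.
Latitude square 0; +1 → 1.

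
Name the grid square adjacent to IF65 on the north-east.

Longitude square 6; +1 → 7.
Latitude square 5; +1 → 6.

IF76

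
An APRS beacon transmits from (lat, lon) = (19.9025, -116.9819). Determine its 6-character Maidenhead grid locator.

DK19mv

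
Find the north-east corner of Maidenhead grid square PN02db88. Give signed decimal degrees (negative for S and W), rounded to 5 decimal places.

42.07917, 120.32500

Field P=15, N=13: +15·20° lon, +13·10° lat → SW at lon 120°, lat 40°.
Square 0, 2: +0·2° lon, +2·1° lat → SW at lon 120°, lat 42°.
Subsquare d=3, b=1: +3·0.0833333° lon, +1·0.0416667° lat → SW at lon 120.25°, lat 42.0417°.
Extended square 8, 8: +8·0.00833333° lon, +8·0.00416667° lat → SW at lon 120.317°, lat 42.075°.
Cell spans 0.00833333° lon × 0.00416667° lat. NE corner is SW corner plus one full cell.
latitude 42.07917, longitude 120.32500.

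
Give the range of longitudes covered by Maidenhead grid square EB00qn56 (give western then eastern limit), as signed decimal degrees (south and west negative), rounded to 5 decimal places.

-98.62500, -98.61667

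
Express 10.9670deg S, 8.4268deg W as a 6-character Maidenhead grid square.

IH59sa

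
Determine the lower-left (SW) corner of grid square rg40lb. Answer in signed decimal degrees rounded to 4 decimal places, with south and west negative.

-29.9583, 168.9167

Field R=17, G=6: +17·20° lon, +6·10° lat → SW at lon 160°, lat -30°.
Square 4, 0: +4·2° lon, +0·1° lat → SW at lon 168°, lat -30°.
Subsquare l=11, b=1: +11·0.0833333° lon, +1·0.0416667° lat → SW at lon 168.917°, lat -29.9583°.
latitude -29.9583, longitude 168.9167.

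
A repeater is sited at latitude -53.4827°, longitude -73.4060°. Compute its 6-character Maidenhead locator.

FD36hm

Shift to the Maidenhead origin (180°W, 90°S): lon 106.5940, lat 36.5173.
Field: 106.5940/20 → 5 → F, 36.5173/10 → 3 → D; chars FD.
Square: 6.5940/2 → 3, 6.5173/1 → 6; chars 36.
Subsquare: 0.5940/0.0833333 → 7 → h, 0.5173/0.0416667 → 12 → m; chars hm.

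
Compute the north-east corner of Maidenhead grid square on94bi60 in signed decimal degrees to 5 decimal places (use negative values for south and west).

44.33750, 118.14167

Field O=14, N=13: +14·20° lon, +13·10° lat → SW at lon 100°, lat 40°.
Square 9, 4: +9·2° lon, +4·1° lat → SW at lon 118°, lat 44°.
Subsquare b=1, i=8: +1·0.0833333° lon, +8·0.0416667° lat → SW at lon 118.083°, lat 44.3333°.
Extended square 6, 0: +6·0.00833333° lon, +0·0.00416667° lat → SW at lon 118.133°, lat 44.3333°.
Cell spans 0.00833333° lon × 0.00416667° lat. NE corner is SW corner plus one full cell.
latitude 44.33750, longitude 118.14167.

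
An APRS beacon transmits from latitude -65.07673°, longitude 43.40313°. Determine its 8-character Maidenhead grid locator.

LC14qw81

Offset from 180°W / 90°S: lon 223.40313°, lat 24.92327°.
Field: 223.40313/20 → 11 → L, 24.92327/10 → 2 → C; chars LC.
Square: 3.40313/2 → 1, 4.92327/1 → 4; chars 14.
Subsquare: 1.40313/0.0833333 → 16 → q, 0.92327/0.0416667 → 22 → w; chars qw.
Extended square: 0.06980/0.00833333 → 8, 0.00660/0.00416667 → 1; chars 81.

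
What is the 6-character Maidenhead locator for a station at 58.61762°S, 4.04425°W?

ID71xj

Add 180° to longitude and 90° to latitude: 175.9557, 31.3824.
Field (20°×10°, letters A–R): lon ⌊175.9557/20⌋ = 8 → I; lat ⌊31.3824/10⌋ = 3 → D.
Square (2°×1°, digits 0–9): lon ⌊15.9557/2⌋ = 7; lat ⌊1.3824/1⌋ = 1.
Subsquare (5′×2.5′, letters a–x): lon ⌊1.9557/0.0833333⌋ = 23 → x; lat ⌊0.3824/0.0416667⌋ = 9 → j.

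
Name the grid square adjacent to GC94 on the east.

Longitude square 9; +1 → 10, wraps to 0, carry into field.
Longitude field G = 6; +1 → 7 = H.
The latitude characters are unchanged.

HC04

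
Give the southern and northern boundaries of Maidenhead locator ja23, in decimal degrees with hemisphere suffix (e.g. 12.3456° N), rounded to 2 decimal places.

Field J=9, A=0: +9·20° lon, +0·10° lat → SW at lon 0°, lat -90°.
Square 2, 3: +2·2° lon, +3·1° lat → SW at lon 4°, lat -87°.
Cell spans 2° lon × 1° lat.
south 87.00° S, north 86.00° S.

87.00° S, 86.00° S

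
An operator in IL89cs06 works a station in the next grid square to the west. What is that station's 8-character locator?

Longitude extended square 0; −1 → -1, wraps to 9, carry into subsquare.
Longitude subsquare c = 2; −1 → 1 = b.
The latitude characters are unchanged.

IL89bs96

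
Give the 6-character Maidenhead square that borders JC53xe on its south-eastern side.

JC63ad

Longitude subsquare x = 23; +1 → 24, wraps to 0 = a, carry into square.
Longitude square 5; +1 → 6.
Latitude subsquare e = 4; −1 → 3 = d.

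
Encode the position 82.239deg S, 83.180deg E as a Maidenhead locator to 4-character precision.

NA17

Offset from 180°W / 90°S: lon 263.18°, lat 7.76°.
Field: 263.18/20 → 13 → N, 7.76/10 → 0 → A; chars NA.
Square: 3.18/2 → 1, 7.76/1 → 7; chars 17.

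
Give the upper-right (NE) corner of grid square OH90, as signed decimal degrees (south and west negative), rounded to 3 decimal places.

-19.000, 120.000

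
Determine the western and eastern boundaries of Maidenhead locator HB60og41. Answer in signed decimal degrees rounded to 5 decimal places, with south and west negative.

-26.80000, -26.79167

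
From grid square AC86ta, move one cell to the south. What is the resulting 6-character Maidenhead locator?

Latitude subsquare a = 0; −1 → -1, wraps to 23 = x, carry into square.
Latitude square 6; −1 → 5.
The longitude characters are unchanged.

AC85tx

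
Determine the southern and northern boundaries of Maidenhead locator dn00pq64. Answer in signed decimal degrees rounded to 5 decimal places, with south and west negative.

40.68333, 40.68750

Field D=3, N=13: +3·20° lon, +13·10° lat → SW at lon -120°, lat 40°.
Square 0, 0: +0·2° lon, +0·1° lat → SW at lon -120°, lat 40°.
Subsquare p=15, q=16: +15·0.0833333° lon, +16·0.0416667° lat → SW at lon -118.75°, lat 40.6667°.
Extended square 6, 4: +6·0.00833333° lon, +4·0.00416667° lat → SW at lon -118.7°, lat 40.6833°.
Cell spans 0.00833333° lon × 0.00416667° lat.
south 40.68333, north 40.68750.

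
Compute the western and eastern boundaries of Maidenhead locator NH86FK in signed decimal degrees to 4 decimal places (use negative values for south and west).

Field N=13, H=7: +13·20° lon, +7·10° lat → SW at lon 80°, lat -20°.
Square 8, 6: +8·2° lon, +6·1° lat → SW at lon 96°, lat -14°.
Subsquare f=5, k=10: +5·0.0833333° lon, +10·0.0416667° lat → SW at lon 96.4167°, lat -13.5833°.
Cell spans 0.0833333° lon × 0.0416667° lat.
west 96.4167, east 96.5000.

96.4167, 96.5000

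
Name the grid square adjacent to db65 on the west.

Longitude square 6; −1 → 5.
The latitude characters are unchanged.

DB55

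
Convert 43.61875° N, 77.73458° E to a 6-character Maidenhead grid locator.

MN83uo

Add 180° to longitude and 90° to latitude: 257.7346, 133.6188.
Field: 257.7346/20 → 12 → M, 133.6188/10 → 13 → N; chars MN.
Square: 17.7346/2 → 8, 3.6188/1 → 3; chars 83.
Subsquare: 1.7346/0.0833333 → 20 → u, 0.6188/0.0416667 → 14 → o; chars uo.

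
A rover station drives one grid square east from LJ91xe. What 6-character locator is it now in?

Longitude subsquare x = 23; +1 → 24, wraps to 0 = a, carry into square.
Longitude square 9; +1 → 10, wraps to 0, carry into field.
Longitude field L = 11; +1 → 12 = M.
The latitude characters are unchanged.

MJ01ae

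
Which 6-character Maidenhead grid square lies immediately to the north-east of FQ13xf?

FQ23ag

Longitude subsquare x = 23; +1 → 24, wraps to 0 = a, carry into square.
Longitude square 1; +1 → 2.
Latitude subsquare f = 5; +1 → 6 = g.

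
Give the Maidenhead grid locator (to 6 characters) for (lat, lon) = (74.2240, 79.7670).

MQ94vf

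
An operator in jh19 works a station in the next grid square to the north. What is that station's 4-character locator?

JI10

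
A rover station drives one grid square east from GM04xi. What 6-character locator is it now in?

Longitude subsquare x = 23; +1 → 24, wraps to 0 = a, carry into square.
Longitude square 0; +1 → 1.
The latitude characters are unchanged.

GM14ai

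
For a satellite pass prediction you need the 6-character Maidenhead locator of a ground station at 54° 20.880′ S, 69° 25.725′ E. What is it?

MD45rp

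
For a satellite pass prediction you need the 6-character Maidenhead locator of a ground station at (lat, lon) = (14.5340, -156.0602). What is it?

BK14xm

Offset from 180°W / 90°S: lon 23.9398°, lat 104.5340°.
Field: lon ⌊23.9398/20⌋ = 1 → B; lat ⌊104.5340/10⌋ = 10 → K.
Square: lon ⌊3.9398/2⌋ = 1; lat ⌊4.5340/1⌋ = 4.
Subsquare: lon ⌊1.9398/0.0833333⌋ = 23 → x; lat ⌊0.5340/0.0416667⌋ = 12 → m.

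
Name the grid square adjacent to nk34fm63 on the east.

NK34fm73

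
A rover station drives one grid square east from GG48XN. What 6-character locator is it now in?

Longitude subsquare x = 23; +1 → 24, wraps to 0 = a, carry into square.
Longitude square 4; +1 → 5.
The latitude characters are unchanged.

GG58an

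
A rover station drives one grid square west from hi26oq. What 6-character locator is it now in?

HI26nq

Longitude subsquare o = 14; −1 → 13 = n.
The latitude characters are unchanged.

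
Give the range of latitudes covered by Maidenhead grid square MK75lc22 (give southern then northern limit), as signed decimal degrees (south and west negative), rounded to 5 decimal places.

15.09167, 15.09583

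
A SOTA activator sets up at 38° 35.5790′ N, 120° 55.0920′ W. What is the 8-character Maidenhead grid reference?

Shift to the Maidenhead origin (180°W, 90°S): lon 59.08180, lat 128.59298.
Field (20°×10°, letters A–R): lon ⌊59.08180/20⌋ = 2 → C; lat ⌊128.59298/10⌋ = 12 → M.
Square (2°×1°, digits 0–9): lon ⌊19.08180/2⌋ = 9; lat ⌊8.59298/1⌋ = 8.
Subsquare (5′×2.5′, letters a–x): lon ⌊1.08180/0.0833333⌋ = 12 → m; lat ⌊0.59298/0.0416667⌋ = 14 → o.
Extended square (30″×15″, digits 0–9): lon ⌊0.08180/0.00833333⌋ = 9; lat ⌊0.00965/0.00416667⌋ = 2.

CM98mo92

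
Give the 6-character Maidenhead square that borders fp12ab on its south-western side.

FP02xa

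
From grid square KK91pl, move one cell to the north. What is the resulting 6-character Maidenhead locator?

Latitude subsquare l = 11; +1 → 12 = m.
The longitude characters are unchanged.

KK91pm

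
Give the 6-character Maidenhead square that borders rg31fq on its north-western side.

RG31er

Longitude subsquare f = 5; −1 → 4 = e.
Latitude subsquare q = 16; +1 → 17 = r.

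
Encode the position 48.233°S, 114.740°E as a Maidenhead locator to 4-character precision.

Offset from 180°W / 90°S: lon 294.74°, lat 41.77°.
Field: 294.74/20 → 14 → O, 41.77/10 → 4 → E; chars OE.
Square: 14.74/2 → 7, 1.77/1 → 1; chars 71.

OE71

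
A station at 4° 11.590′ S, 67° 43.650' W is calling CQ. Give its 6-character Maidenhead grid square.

FI65dt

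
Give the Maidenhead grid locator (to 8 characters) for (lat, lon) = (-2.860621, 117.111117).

OI87nd33

Add 180° to longitude and 90° to latitude: 297.11112, 87.13938.
Field (20°×10°, letters A–R): 297.11112/20 → 14 → O, 87.13938/10 → 8 → I; chars OI.
Square (2°×1°, digits 0–9): 17.11112/2 → 8, 7.13938/1 → 7; chars 87.
Subsquare (5′×2.5′, letters a–x): 1.11112/0.0833333 → 13 → n, 0.13938/0.0416667 → 3 → d; chars nd.
Extended square (30″×15″, digits 0–9): 0.02778/0.00833333 → 3, 0.01438/0.00416667 → 3; chars 33.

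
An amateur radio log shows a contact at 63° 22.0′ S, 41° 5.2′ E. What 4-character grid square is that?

Add 180° to longitude and 90° to latitude: 221.09, 26.63.
Field: lon ⌊221.09/20⌋ = 11 → L; lat ⌊26.63/10⌋ = 2 → C.
Square: lon ⌊1.09/2⌋ = 0; lat ⌊6.63/1⌋ = 6.

LC06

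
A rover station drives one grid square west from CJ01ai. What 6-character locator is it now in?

BJ91xi

Longitude subsquare a = 0; −1 → -1, wraps to 23 = x, carry into square.
Longitude square 0; −1 → -1, wraps to 9, carry into field.
Longitude field C = 2; −1 → 1 = B.
The latitude characters are unchanged.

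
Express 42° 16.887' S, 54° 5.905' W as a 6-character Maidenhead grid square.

Add 180° to longitude and 90° to latitude: 125.9016, 47.7186.
Field: lon ⌊125.9016/20⌋ = 6 → G; lat ⌊47.7186/10⌋ = 4 → E.
Square: lon ⌊5.9016/2⌋ = 2; lat ⌊7.7186/1⌋ = 7.
Subsquare: lon ⌊1.9016/0.0833333⌋ = 22 → w; lat ⌊0.7186/0.0416667⌋ = 17 → r.

GE27wr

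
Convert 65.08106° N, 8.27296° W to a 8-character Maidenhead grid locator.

IP55ub79

Add 180° to longitude and 90° to latitude: 171.72704, 155.08106.
Field: 171.72704/20 → 8 → I, 155.08106/10 → 15 → P; chars IP.
Square: 11.72704/2 → 5, 5.08106/1 → 5; chars 55.
Subsquare: 1.72704/0.0833333 → 20 → u, 0.08106/0.0416667 → 1 → b; chars ub.
Extended square: 0.06037/0.00833333 → 7, 0.03939/0.00416667 → 9; chars 79.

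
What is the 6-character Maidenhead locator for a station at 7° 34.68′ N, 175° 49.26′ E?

RJ77vn

Add 180° to longitude and 90° to latitude: 355.8210, 97.5780.
Field (20°×10°, letters A–R): lon ⌊355.8210/20⌋ = 17 → R; lat ⌊97.5780/10⌋ = 9 → J.
Square (2°×1°, digits 0–9): lon ⌊15.8210/2⌋ = 7; lat ⌊7.5780/1⌋ = 7.
Subsquare (5′×2.5′, letters a–x): lon ⌊1.8210/0.0833333⌋ = 21 → v; lat ⌊0.5780/0.0416667⌋ = 13 → n.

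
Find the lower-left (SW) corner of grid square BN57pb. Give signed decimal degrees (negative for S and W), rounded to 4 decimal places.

Field B=1, N=13: +1·20° lon, +13·10° lat → SW at lon -160°, lat 40°.
Square 5, 7: +5·2° lon, +7·1° lat → SW at lon -150°, lat 47°.
Subsquare p=15, b=1: +15·0.0833333° lon, +1·0.0416667° lat → SW at lon -148.75°, lat 47.0417°.
latitude 47.0417, longitude -148.7500.

47.0417, -148.7500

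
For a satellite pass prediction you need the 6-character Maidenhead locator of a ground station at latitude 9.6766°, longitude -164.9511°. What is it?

Add 180° to longitude and 90° to latitude: 15.0489, 99.6766.
Field: lon ⌊15.0489/20⌋ = 0 → A; lat ⌊99.6766/10⌋ = 9 → J.
Square: lon ⌊15.0489/2⌋ = 7; lat ⌊9.6766/1⌋ = 9.
Subsquare: lon ⌊1.0489/0.0833333⌋ = 12 → m; lat ⌊0.6766/0.0416667⌋ = 16 → q.

AJ79mq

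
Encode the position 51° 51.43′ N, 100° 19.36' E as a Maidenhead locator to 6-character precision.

OO01du

Shift to the Maidenhead origin (180°W, 90°S): lon 280.3227, lat 141.8572.
Field: lon ⌊280.3227/20⌋ = 14 → O; lat ⌊141.8572/10⌋ = 14 → O.
Square: lon ⌊0.3227/2⌋ = 0; lat ⌊1.8572/1⌋ = 1.
Subsquare: lon ⌊0.3227/0.0833333⌋ = 3 → d; lat ⌊0.8572/0.0416667⌋ = 20 → u.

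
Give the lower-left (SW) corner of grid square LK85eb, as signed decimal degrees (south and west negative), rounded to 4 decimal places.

15.0417, 56.3333

Field L=11, K=10: +11·20° lon, +10·10° lat → SW at lon 40°, lat 10°.
Square 8, 5: +8·2° lon, +5·1° lat → SW at lon 56°, lat 15°.
Subsquare e=4, b=1: +4·0.0833333° lon, +1·0.0416667° lat → SW at lon 56.3333°, lat 15.0417°.
latitude 15.0417, longitude 56.3333.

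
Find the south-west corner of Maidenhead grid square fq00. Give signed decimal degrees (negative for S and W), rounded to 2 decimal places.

70.00, -80.00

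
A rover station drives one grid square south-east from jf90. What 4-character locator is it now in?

Longitude square 9; +1 → 10, wraps to 0, carry into field.
Longitude field J = 9; +1 → 10 = K.
Latitude square 0; −1 → -1, wraps to 9, carry into field.
Latitude field F = 5; −1 → 4 = E.

KE09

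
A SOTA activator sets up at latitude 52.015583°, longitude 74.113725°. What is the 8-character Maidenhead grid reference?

Shift to the Maidenhead origin (180°W, 90°S): lon 254.11372, lat 142.01558.
Field: 254.11372/20 → 12 → M, 142.01558/10 → 14 → O; chars MO.
Square: 14.11372/2 → 7, 2.01558/1 → 2; chars 72.
Subsquare: 0.11372/0.0833333 → 1 → b, 0.01558/0.0416667 → 0 → a; chars ba.
Extended square: 0.03039/0.00833333 → 3, 0.01558/0.00416667 → 3; chars 33.

MO72ba33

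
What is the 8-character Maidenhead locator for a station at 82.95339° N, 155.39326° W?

BR22hw28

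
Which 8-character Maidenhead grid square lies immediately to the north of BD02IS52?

Latitude extended square 2; +1 → 3.
The longitude characters are unchanged.

BD02is53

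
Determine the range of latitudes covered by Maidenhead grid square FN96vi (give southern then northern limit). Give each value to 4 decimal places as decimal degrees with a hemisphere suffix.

46.3333° N, 46.3750° N

Field F=5, N=13: +5·20° lon, +13·10° lat → SW at lon -80°, lat 40°.
Square 9, 6: +9·2° lon, +6·1° lat → SW at lon -62°, lat 46°.
Subsquare v=21, i=8: +21·0.0833333° lon, +8·0.0416667° lat → SW at lon -60.25°, lat 46.3333°.
Cell spans 0.0833333° lon × 0.0416667° lat.
south 46.3333° N, north 46.3750° N.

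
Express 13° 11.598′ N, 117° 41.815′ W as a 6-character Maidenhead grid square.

DK13de

Add 180° to longitude and 90° to latitude: 62.3031, 103.1933.
Field: lon ⌊62.3031/20⌋ = 3 → D; lat ⌊103.1933/10⌋ = 10 → K.
Square: lon ⌊2.3031/2⌋ = 1; lat ⌊3.1933/1⌋ = 3.
Subsquare: lon ⌊0.3031/0.0833333⌋ = 3 → d; lat ⌊0.1933/0.0416667⌋ = 4 → e.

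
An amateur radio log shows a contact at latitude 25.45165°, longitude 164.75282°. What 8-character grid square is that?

Shift to the Maidenhead origin (180°W, 90°S): lon 344.75282, lat 115.45165.
Field (20°×10°, letters A–R): 344.75282/20 → 17 → R, 115.45165/10 → 11 → L; chars RL.
Square (2°×1°, digits 0–9): 4.75282/2 → 2, 5.45165/1 → 5; chars 25.
Subsquare (5′×2.5′, letters a–x): 0.75282/0.0833333 → 9 → j, 0.45165/0.0416667 → 10 → k; chars jk.
Extended square (30″×15″, digits 0–9): 0.00282/0.00833333 → 0, 0.03498/0.00416667 → 8; chars 08.

RL25jk08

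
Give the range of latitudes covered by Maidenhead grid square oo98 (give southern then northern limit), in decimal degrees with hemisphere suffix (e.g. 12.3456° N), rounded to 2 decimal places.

58.00° N, 59.00° N

Field O=14, O=14: +14·20° lon, +14·10° lat → SW at lon 100°, lat 50°.
Square 9, 8: +9·2° lon, +8·1° lat → SW at lon 118°, lat 58°.
Cell spans 2° lon × 1° lat.
south 58.00° N, north 59.00° N.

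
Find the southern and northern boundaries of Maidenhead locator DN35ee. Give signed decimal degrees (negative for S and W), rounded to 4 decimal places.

45.1667, 45.2083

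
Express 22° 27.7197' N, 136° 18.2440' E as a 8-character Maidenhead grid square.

PL82dl60

Offset from 180°W / 90°S: lon 316.30407°, lat 112.46200°.
Field (20°×10°, letters A–R): 316.30407/20 → 15 → P, 112.46200/10 → 11 → L; chars PL.
Square (2°×1°, digits 0–9): 16.30407/2 → 8, 2.46200/1 → 2; chars 82.
Subsquare (5′×2.5′, letters a–x): 0.30407/0.0833333 → 3 → d, 0.46200/0.0416667 → 11 → l; chars dl.
Extended square (30″×15″, digits 0–9): 0.05407/0.00833333 → 6, 0.00366/0.00416667 → 0; chars 60.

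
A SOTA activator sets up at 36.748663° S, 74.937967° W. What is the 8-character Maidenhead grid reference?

Shift to the Maidenhead origin (180°W, 90°S): lon 105.06203, lat 53.25134.
Field: 105.06203/20 → 5 → F, 53.25134/10 → 5 → F; chars FF.
Square: 5.06203/2 → 2, 3.25134/1 → 3; chars 23.
Subsquare: 1.06203/0.0833333 → 12 → m, 0.25134/0.0416667 → 6 → g; chars mg.
Extended square: 0.06203/0.00833333 → 7, 0.00134/0.00416667 → 0; chars 70.

FF23mg70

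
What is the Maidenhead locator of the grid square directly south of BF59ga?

BF58gx

Latitude subsquare a = 0; −1 → -1, wraps to 23 = x, carry into square.
Latitude square 9; −1 → 8.
The longitude characters are unchanged.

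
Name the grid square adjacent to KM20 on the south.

KL29

Latitude square 0; −1 → -1, wraps to 9, carry into field.
Latitude field M = 12; −1 → 11 = L.
The longitude characters are unchanged.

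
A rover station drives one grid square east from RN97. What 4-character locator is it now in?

AN07

Longitude square 9; +1 → 10, wraps to 0, carry into field.
Longitude field R = 17; +1 → 18, wraps to 0 = A, wrapping around the antimeridian.
The latitude characters are unchanged.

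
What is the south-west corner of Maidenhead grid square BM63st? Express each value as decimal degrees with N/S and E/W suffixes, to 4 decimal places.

33.7917° N, 146.5000° W

Field B=1, M=12: +1·20° lon, +12·10° lat → SW at lon -160°, lat 30°.
Square 6, 3: +6·2° lon, +3·1° lat → SW at lon -148°, lat 33°.
Subsquare s=18, t=19: +18·0.0833333° lon, +19·0.0416667° lat → SW at lon -146.5°, lat 33.7917°.
latitude 33.7917° N, longitude 146.5000° W.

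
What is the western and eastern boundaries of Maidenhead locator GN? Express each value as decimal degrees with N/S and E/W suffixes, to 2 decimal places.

60.00° W, 40.00° W

Field G=6, N=13: +6·20° lon, +13·10° lat → SW at lon -60°, lat 40°.
Cell spans 20° lon × 10° lat.
west 60.00° W, east 40.00° W.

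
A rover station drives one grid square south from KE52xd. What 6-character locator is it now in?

Latitude subsquare d = 3; −1 → 2 = c.
The longitude characters are unchanged.

KE52xc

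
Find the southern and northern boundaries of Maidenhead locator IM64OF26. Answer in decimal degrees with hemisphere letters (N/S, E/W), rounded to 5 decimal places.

Field I=8, M=12: +8·20° lon, +12·10° lat → SW at lon -20°, lat 30°.
Square 6, 4: +6·2° lon, +4·1° lat → SW at lon -8°, lat 34°.
Subsquare o=14, f=5: +14·0.0833333° lon, +5·0.0416667° lat → SW at lon -6.83333°, lat 34.2083°.
Extended square 2, 6: +2·0.00833333° lon, +6·0.00416667° lat → SW at lon -6.81667°, lat 34.2333°.
Cell spans 0.00833333° lon × 0.00416667° lat.
south 34.23333° N, north 34.23750° N.

34.23333° N, 34.23750° N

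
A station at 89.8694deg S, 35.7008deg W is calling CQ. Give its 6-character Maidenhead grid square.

HA20dd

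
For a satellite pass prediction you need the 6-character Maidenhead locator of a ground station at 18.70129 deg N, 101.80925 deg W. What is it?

DK98cq

Add 180° to longitude and 90° to latitude: 78.1907, 108.7013.
Field (20°×10°, letters A–R): lon ⌊78.1907/20⌋ = 3 → D; lat ⌊108.7013/10⌋ = 10 → K.
Square (2°×1°, digits 0–9): lon ⌊18.1907/2⌋ = 9; lat ⌊8.7013/1⌋ = 8.
Subsquare (5′×2.5′, letters a–x): lon ⌊0.1907/0.0833333⌋ = 2 → c; lat ⌊0.7013/0.0416667⌋ = 16 → q.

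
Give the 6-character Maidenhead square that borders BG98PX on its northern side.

BG99pa

Latitude subsquare x = 23; +1 → 24, wraps to 0 = a, carry into square.
Latitude square 8; +1 → 9.
The longitude characters are unchanged.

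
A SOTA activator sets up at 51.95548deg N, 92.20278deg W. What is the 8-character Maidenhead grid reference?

EO31vw59

Offset from 180°W / 90°S: lon 87.79722°, lat 141.95548°.
Field: lon ⌊87.79722/20⌋ = 4 → E; lat ⌊141.95548/10⌋ = 14 → O.
Square: lon ⌊7.79722/2⌋ = 3; lat ⌊1.95548/1⌋ = 1.
Subsquare: lon ⌊1.79722/0.0833333⌋ = 21 → v; lat ⌊0.95548/0.0416667⌋ = 22 → w.
Extended square: lon ⌊0.04722/0.00833333⌋ = 5; lat ⌊0.03881/0.00416667⌋ = 9.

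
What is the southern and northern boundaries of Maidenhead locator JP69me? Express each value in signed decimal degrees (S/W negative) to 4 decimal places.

69.1667, 69.2083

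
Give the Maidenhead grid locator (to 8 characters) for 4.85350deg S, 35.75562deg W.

Add 180° to longitude and 90° to latitude: 144.24438, 85.14650.
Field: 144.24438/20 → 7 → H, 85.14650/10 → 8 → I; chars HI.
Square: 4.24438/2 → 2, 5.14650/1 → 5; chars 25.
Subsquare: 0.24438/0.0833333 → 2 → c, 0.14650/0.0416667 → 3 → d; chars cd.
Extended square: 0.07771/0.00833333 → 9, 0.02150/0.00416667 → 5; chars 95.

HI25cd95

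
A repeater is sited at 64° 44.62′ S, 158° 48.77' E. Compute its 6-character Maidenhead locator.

Add 180° to longitude and 90° to latitude: 338.8128, 25.2563.
Field: lon ⌊338.8128/20⌋ = 16 → Q; lat ⌊25.2563/10⌋ = 2 → C.
Square: lon ⌊18.8128/2⌋ = 9; lat ⌊5.2563/1⌋ = 5.
Subsquare: lon ⌊0.8128/0.0833333⌋ = 9 → j; lat ⌊0.2563/0.0416667⌋ = 6 → g.

QC95jg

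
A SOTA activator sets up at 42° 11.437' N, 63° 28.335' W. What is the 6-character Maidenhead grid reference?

Add 180° to longitude and 90° to latitude: 116.5277, 132.1906.
Field: 116.5277/20 → 5 → F, 132.1906/10 → 13 → N; chars FN.
Square: 16.5277/2 → 8, 2.1906/1 → 2; chars 82.
Subsquare: 0.5277/0.0833333 → 6 → g, 0.1906/0.0416667 → 4 → e; chars ge.

FN82ge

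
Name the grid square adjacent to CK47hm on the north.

Latitude subsquare m = 12; +1 → 13 = n.
The longitude characters are unchanged.

CK47hn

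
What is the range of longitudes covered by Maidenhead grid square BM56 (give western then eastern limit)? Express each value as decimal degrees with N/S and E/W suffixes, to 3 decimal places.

Field B=1, M=12: +1·20° lon, +12·10° lat → SW at lon -160°, lat 30°.
Square 5, 6: +5·2° lon, +6·1° lat → SW at lon -150°, lat 36°.
Cell spans 2° lon × 1° lat.
west 150.000° W, east 148.000° W.

150.000° W, 148.000° W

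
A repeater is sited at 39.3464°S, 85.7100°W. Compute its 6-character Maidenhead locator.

EF70dp

Add 180° to longitude and 90° to latitude: 94.2900, 50.6536.
Field: lon ⌊94.2900/20⌋ = 4 → E; lat ⌊50.6536/10⌋ = 5 → F.
Square: lon ⌊14.2900/2⌋ = 7; lat ⌊0.6536/1⌋ = 0.
Subsquare: lon ⌊0.2900/0.0833333⌋ = 3 → d; lat ⌊0.6536/0.0416667⌋ = 15 → p.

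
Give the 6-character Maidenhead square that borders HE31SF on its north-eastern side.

Longitude subsquare s = 18; +1 → 19 = t.
Latitude subsquare f = 5; +1 → 6 = g.

HE31tg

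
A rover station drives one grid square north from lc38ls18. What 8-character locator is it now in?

LC38ls19

Latitude extended square 8; +1 → 9.
The longitude characters are unchanged.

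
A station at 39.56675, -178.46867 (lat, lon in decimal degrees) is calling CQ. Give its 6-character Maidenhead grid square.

Add 180° to longitude and 90° to latitude: 1.5313, 129.5668.
Field: lon ⌊1.5313/20⌋ = 0 → A; lat ⌊129.5668/10⌋ = 12 → M.
Square: lon ⌊1.5313/2⌋ = 0; lat ⌊9.5668/1⌋ = 9.
Subsquare: lon ⌊1.5313/0.0833333⌋ = 18 → s; lat ⌊0.5668/0.0416667⌋ = 13 → n.

AM09sn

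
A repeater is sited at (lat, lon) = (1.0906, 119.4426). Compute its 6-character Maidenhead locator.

Shift to the Maidenhead origin (180°W, 90°S): lon 299.4426, lat 91.0906.
Field (20°×10°, letters A–R): 299.4426/20 → 14 → O, 91.0906/10 → 9 → J; chars OJ.
Square (2°×1°, digits 0–9): 19.4426/2 → 9, 1.0906/1 → 1; chars 91.
Subsquare (5′×2.5′, letters a–x): 1.4426/0.0833333 → 17 → r, 0.0906/0.0416667 → 2 → c; chars rc.

OJ91rc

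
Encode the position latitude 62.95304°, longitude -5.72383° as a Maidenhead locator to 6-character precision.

IP72dw

Offset from 180°W / 90°S: lon 174.2762°, lat 152.9530°.
Field: 174.2762/20 → 8 → I, 152.9530/10 → 15 → P; chars IP.
Square: 14.2762/2 → 7, 2.9530/1 → 2; chars 72.
Subsquare: 0.2762/0.0833333 → 3 → d, 0.9530/0.0416667 → 22 → w; chars dw.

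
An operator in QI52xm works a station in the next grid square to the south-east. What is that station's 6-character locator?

QI62al

Longitude subsquare x = 23; +1 → 24, wraps to 0 = a, carry into square.
Longitude square 5; +1 → 6.
Latitude subsquare m = 12; −1 → 11 = l.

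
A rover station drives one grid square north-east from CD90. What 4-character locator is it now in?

Longitude square 9; +1 → 10, wraps to 0, carry into field.
Longitude field C = 2; +1 → 3 = D.
Latitude square 0; +1 → 1.

DD01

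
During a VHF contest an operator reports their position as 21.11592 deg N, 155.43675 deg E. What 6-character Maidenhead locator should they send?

QL71rc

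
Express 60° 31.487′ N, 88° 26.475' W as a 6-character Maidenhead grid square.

Shift to the Maidenhead origin (180°W, 90°S): lon 91.5588, lat 150.5248.
Field: lon ⌊91.5588/20⌋ = 4 → E; lat ⌊150.5248/10⌋ = 15 → P.
Square: lon ⌊11.5588/2⌋ = 5; lat ⌊0.5248/1⌋ = 0.
Subsquare: lon ⌊1.5588/0.0833333⌋ = 18 → s; lat ⌊0.5248/0.0416667⌋ = 12 → m.

EP50sm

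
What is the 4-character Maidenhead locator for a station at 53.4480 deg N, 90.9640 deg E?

Offset from 180°W / 90°S: lon 270.96°, lat 143.45°.
Field: 270.96/20 → 13 → N, 143.45/10 → 14 → O; chars NO.
Square: 10.96/2 → 5, 3.45/1 → 3; chars 53.

NO53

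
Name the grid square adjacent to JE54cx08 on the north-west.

Longitude extended square 0; −1 → -1, wraps to 9, carry into subsquare.
Longitude subsquare c = 2; −1 → 1 = b.
Latitude extended square 8; +1 → 9.

JE54bx99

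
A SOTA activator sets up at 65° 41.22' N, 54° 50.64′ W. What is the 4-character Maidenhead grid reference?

Add 180° to longitude and 90° to latitude: 125.16, 155.69.
Field (20°×10°, letters A–R): lon ⌊125.16/20⌋ = 6 → G; lat ⌊155.69/10⌋ = 15 → P.
Square (2°×1°, digits 0–9): lon ⌊5.16/2⌋ = 2; lat ⌊5.69/1⌋ = 5.

GP25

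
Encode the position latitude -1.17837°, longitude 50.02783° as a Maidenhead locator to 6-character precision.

Add 180° to longitude and 90° to latitude: 230.0278, 88.8216.
Field: 230.0278/20 → 11 → L, 88.8216/10 → 8 → I; chars LI.
Square: 10.0278/2 → 5, 8.8216/1 → 8; chars 58.
Subsquare: 0.0278/0.0833333 → 0 → a, 0.8216/0.0416667 → 19 → t; chars at.

LI58at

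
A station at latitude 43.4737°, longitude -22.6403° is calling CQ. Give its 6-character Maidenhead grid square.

HN83ql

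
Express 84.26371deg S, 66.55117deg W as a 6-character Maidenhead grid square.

FA65rr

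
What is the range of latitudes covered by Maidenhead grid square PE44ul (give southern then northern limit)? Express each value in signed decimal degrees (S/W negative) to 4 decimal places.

-45.5417, -45.5000

Field P=15, E=4: +15·20° lon, +4·10° lat → SW at lon 120°, lat -50°.
Square 4, 4: +4·2° lon, +4·1° lat → SW at lon 128°, lat -46°.
Subsquare u=20, l=11: +20·0.0833333° lon, +11·0.0416667° lat → SW at lon 129.667°, lat -45.5417°.
Cell spans 0.0833333° lon × 0.0416667° lat.
south -45.5417, north -45.5000.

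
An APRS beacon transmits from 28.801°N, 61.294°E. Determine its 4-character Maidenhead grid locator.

Add 180° to longitude and 90° to latitude: 241.29, 118.80.
Field (20°×10°, letters A–R): lon ⌊241.29/20⌋ = 12 → M; lat ⌊118.80/10⌋ = 11 → L.
Square (2°×1°, digits 0–9): lon ⌊1.29/2⌋ = 0; lat ⌊8.80/1⌋ = 8.

ML08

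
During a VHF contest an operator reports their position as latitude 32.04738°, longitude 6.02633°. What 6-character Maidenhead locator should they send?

JM32ab

Shift to the Maidenhead origin (180°W, 90°S): lon 186.0263, lat 122.0474.
Field: 186.0263/20 → 9 → J, 122.0474/10 → 12 → M; chars JM.
Square: 6.0263/2 → 3, 2.0474/1 → 2; chars 32.
Subsquare: 0.0263/0.0833333 → 0 → a, 0.0474/0.0416667 → 1 → b; chars ab.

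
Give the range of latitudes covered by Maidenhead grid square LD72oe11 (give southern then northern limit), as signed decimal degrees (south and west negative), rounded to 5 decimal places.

-57.82917, -57.82500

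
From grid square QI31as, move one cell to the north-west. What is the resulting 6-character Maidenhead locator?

QI21xt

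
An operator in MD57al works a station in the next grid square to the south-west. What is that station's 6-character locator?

Longitude subsquare a = 0; −1 → -1, wraps to 23 = x, carry into square.
Longitude square 5; −1 → 4.
Latitude subsquare l = 11; −1 → 10 = k.

MD47xk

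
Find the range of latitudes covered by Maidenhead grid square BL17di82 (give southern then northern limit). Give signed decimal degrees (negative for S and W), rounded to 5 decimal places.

Field B=1, L=11: +1·20° lon, +11·10° lat → SW at lon -160°, lat 20°.
Square 1, 7: +1·2° lon, +7·1° lat → SW at lon -158°, lat 27°.
Subsquare d=3, i=8: +3·0.0833333° lon, +8·0.0416667° lat → SW at lon -157.75°, lat 27.3333°.
Extended square 8, 2: +8·0.00833333° lon, +2·0.00416667° lat → SW at lon -157.683°, lat 27.3417°.
Cell spans 0.00833333° lon × 0.00416667° lat.
south 27.34167, north 27.34583.

27.34167, 27.34583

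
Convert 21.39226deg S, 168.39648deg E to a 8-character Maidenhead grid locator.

Add 180° to longitude and 90° to latitude: 348.39648, 68.60774.
Field: lon ⌊348.39648/20⌋ = 17 → R; lat ⌊68.60774/10⌋ = 6 → G.
Square: lon ⌊8.39648/2⌋ = 4; lat ⌊8.60774/1⌋ = 8.
Subsquare: lon ⌊0.39648/0.0833333⌋ = 4 → e; lat ⌊0.60774/0.0416667⌋ = 14 → o.
Extended square: lon ⌊0.06315/0.00833333⌋ = 7; lat ⌊0.02441/0.00416667⌋ = 5.

RG48eo75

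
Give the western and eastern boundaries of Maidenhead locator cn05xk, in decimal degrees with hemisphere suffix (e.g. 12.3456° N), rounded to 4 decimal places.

Field C=2, N=13: +2·20° lon, +13·10° lat → SW at lon -140°, lat 40°.
Square 0, 5: +0·2° lon, +5·1° lat → SW at lon -140°, lat 45°.
Subsquare x=23, k=10: +23·0.0833333° lon, +10·0.0416667° lat → SW at lon -138.083°, lat 45.4167°.
Cell spans 0.0833333° lon × 0.0416667° lat.
west 138.0833° W, east 138.0000° W.

138.0833° W, 138.0000° W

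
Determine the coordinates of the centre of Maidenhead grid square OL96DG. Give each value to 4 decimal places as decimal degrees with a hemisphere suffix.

Field O=14, L=11: +14·20° lon, +11·10° lat → SW at lon 100°, lat 20°.
Square 9, 6: +9·2° lon, +6·1° lat → SW at lon 118°, lat 26°.
Subsquare d=3, g=6: +3·0.0833333° lon, +6·0.0416667° lat → SW at lon 118.25°, lat 26.25°.
Cell spans 0.0833333° lon × 0.0416667° lat. Centre is SW corner plus half of each.
latitude 26.2708° N, longitude 118.2917° E.

26.2708° N, 118.2917° E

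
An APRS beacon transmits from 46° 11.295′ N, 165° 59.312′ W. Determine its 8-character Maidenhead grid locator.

Shift to the Maidenhead origin (180°W, 90°S): lon 14.01147, lat 136.18825.
Field: lon ⌊14.01147/20⌋ = 0 → A; lat ⌊136.18825/10⌋ = 13 → N.
Square: lon ⌊14.01147/2⌋ = 7; lat ⌊6.18825/1⌋ = 6.
Subsquare: lon ⌊0.01147/0.0833333⌋ = 0 → a; lat ⌊0.18825/0.0416667⌋ = 4 → e.
Extended square: lon ⌊0.01147/0.00833333⌋ = 1; lat ⌊0.02158/0.00416667⌋ = 5.

AN76ae15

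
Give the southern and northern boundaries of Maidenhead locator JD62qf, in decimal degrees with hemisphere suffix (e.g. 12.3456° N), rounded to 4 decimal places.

Field J=9, D=3: +9·20° lon, +3·10° lat → SW at lon 0°, lat -60°.
Square 6, 2: +6·2° lon, +2·1° lat → SW at lon 12°, lat -58°.
Subsquare q=16, f=5: +16·0.0833333° lon, +5·0.0416667° lat → SW at lon 13.3333°, lat -57.7917°.
Cell spans 0.0833333° lon × 0.0416667° lat.
south 57.7917° S, north 57.7500° S.

57.7917° S, 57.7500° S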